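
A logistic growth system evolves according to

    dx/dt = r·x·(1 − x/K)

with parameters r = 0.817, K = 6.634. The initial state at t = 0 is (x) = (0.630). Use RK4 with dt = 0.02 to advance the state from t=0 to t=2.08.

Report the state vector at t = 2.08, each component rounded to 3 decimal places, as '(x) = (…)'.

(x) = (2.419)

t=0.000: state=(0.630)
step 1 (dt=0.02): k1=(0.466), k2=(0.469), k3=(0.469), k4=(0.472); state += dt/6·(k1+2k2+2k3+k4)
t=0.020: state=(0.639)
t=0.040: state=(0.649)
t=0.060: state=(0.659)
continuing one RK4 step at a time; state shown every 5 steps (Δt=0.1):
t=0.100: state=(0.678)
t=0.200: state=(0.730)
t=0.300: state=(0.784)
t=0.400: state=(0.843)
t=0.500: state=(0.905)
t=0.600: state=(0.970)
t=0.700: state=(1.040)
t=0.800: state=(1.114)
t=0.900: state=(1.191)
t=1.000: state=(1.273)
t=1.100: state=(1.360)
t=1.200: state=(1.450)
t=1.300: state=(1.545)
t=1.400: state=(1.644)
t=1.500: state=(1.747)
t=1.600: state=(1.854)
t=1.700: state=(1.965)
t=1.800: state=(2.080)
t=1.900: state=(2.198)
t=2.000: state=(2.320)
t=2.080: state=(2.419)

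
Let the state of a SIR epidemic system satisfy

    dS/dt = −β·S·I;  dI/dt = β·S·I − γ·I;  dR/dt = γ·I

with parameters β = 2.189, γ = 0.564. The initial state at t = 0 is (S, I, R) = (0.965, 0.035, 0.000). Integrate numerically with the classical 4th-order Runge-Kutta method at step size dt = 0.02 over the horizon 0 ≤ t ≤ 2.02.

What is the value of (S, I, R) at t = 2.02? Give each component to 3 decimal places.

(S, I, R) = (0.469, 0.345, 0.186)

t=0.000: state=(0.965, 0.035, 0.000)
step 1 (dt=0.02): k1=(-0.074, 0.054, 0.020), k2=(-0.075, 0.055, 0.020), k3=(-0.075, 0.055, 0.020), k4=(-0.076, 0.056, 0.020); state += dt/6·(k1+2k2+2k3+k4)
t=0.020: state=(0.963, 0.036, 0.000)
t=0.040: state=(0.962, 0.037, 0.001)
t=0.060: state=(0.960, 0.038, 0.001)
continuing one RK4 step at a time; state shown every 5 steps (Δt=0.1):
t=0.100: state=(0.957, 0.041, 0.002)
t=0.200: state=(0.948, 0.048, 0.005)
t=0.300: state=(0.937, 0.055, 0.008)
t=0.400: state=(0.925, 0.064, 0.011)
t=0.500: state=(0.911, 0.074, 0.015)
t=0.600: state=(0.896, 0.085, 0.019)
t=0.700: state=(0.878, 0.098, 0.024)
t=0.800: state=(0.858, 0.112, 0.030)
t=0.900: state=(0.836, 0.127, 0.037)
t=1.000: state=(0.811, 0.144, 0.045)
t=1.100: state=(0.785, 0.162, 0.053)
t=1.200: state=(0.756, 0.181, 0.063)
t=1.300: state=(0.725, 0.201, 0.074)
t=1.400: state=(0.692, 0.222, 0.086)
t=1.500: state=(0.658, 0.244, 0.099)
t=1.600: state=(0.622, 0.265, 0.113)
t=1.700: state=(0.586, 0.286, 0.129)
t=1.800: state=(0.549, 0.306, 0.145)
t=1.900: state=(0.512, 0.325, 0.163)
t=2.000: state=(0.476, 0.342, 0.182)
t=2.020: state=(0.469, 0.345, 0.186)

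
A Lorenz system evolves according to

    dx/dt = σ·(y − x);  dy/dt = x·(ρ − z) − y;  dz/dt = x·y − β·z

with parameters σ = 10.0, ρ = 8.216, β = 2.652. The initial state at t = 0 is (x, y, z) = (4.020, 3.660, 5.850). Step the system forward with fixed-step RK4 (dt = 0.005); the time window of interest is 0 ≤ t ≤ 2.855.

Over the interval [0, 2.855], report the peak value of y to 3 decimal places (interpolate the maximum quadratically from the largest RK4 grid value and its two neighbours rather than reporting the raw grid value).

max y = 5.139

t=0.000: state=(4.020, 3.660, 5.850)
step 1 (dt=0.005): k1=(-3.600, 5.851, -0.801), k2=(-3.364, 5.823, -0.770), k3=(-3.370, 5.825, -0.768), k4=(-3.140, 5.798, -0.736); state += dt/6·(k1+2k2+2k3+k4)
t=0.005: state=(4.003, 3.689, 5.846)
t=0.010: state=(3.989, 3.718, 5.843)
t=0.015: state=(3.976, 3.747, 5.840)
continuing one RK4 step at a time; state shown every 20 steps (Δt=0.1):
t=0.100: state=(3.997, 4.208, 5.862)
t=0.200: state=(4.313, 4.691, 6.126)
t=0.300: state=(4.689, 5.036, 6.637)
t=0.400: state=(4.960, 5.136, 7.266)
t=0.500: state=(5.020, 4.962, 7.803)
t=0.600: state=(4.858, 4.609, 8.067)
t=0.700: state=(4.561, 4.238, 8.013)
t=0.800: state=(4.252, 3.974, 7.726)
t=0.900: state=(4.028, 3.864, 7.341)
t=1.000: state=(3.930, 3.898, 6.979)
t=1.100: state=(3.959, 4.043, 6.724)
t=1.200: state=(4.087, 4.254, 6.623)
t=1.300: state=(4.275, 4.475, 6.686)
t=1.400: state=(4.469, 4.647, 6.887)
t=1.500: state=(4.614, 4.721, 7.159)
t=1.600: state=(4.672, 4.679, 7.416)
t=1.700: state=(4.632, 4.548, 7.577)
t=1.800: state=(4.518, 4.382, 7.606)
t=1.900: state=(4.377, 4.239, 7.514)
t=2.000: state=(4.256, 4.156, 7.351)
t=2.100: state=(4.185, 4.145, 7.172)
t=2.200: state=(4.175, 4.196, 7.030)
t=2.300: state=(4.221, 4.288, 6.955)
t=2.400: state=(4.302, 4.392, 6.960)
t=2.500: state=(4.393, 4.480, 7.036)
t=2.600: state=(4.468, 4.527, 7.153)
t=2.700: state=(4.507, 4.524, 7.274)
t=2.800: state=(4.502, 4.477, 7.362)
t=2.855: state=(4.483, 4.439, 7.388)
largest grid value and its neighbours: y(0.380)=5.13877, y(0.385)=5.13918, y(0.390)=5.13886
parabola through these three points peaks at t≈0.385 with y≈5.13918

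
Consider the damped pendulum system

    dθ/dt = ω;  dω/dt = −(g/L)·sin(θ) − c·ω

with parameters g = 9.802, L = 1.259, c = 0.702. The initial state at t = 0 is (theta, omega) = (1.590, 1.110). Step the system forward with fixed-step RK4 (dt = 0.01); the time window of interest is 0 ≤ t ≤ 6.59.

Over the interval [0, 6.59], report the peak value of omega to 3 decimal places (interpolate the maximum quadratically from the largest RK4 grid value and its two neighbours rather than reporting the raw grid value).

t=0.000: state=(1.590, 1.110)
step 1 (dt=0.01): k1=(1.110, -8.563), k2=(1.067, -8.532), k3=(1.067, -8.532), k4=(1.025, -8.501); state += dt/6·(k1+2k2+2k3+k4)
t=0.010: state=(1.601, 1.025)
t=0.020: state=(1.610, 0.940)
t=0.030: state=(1.619, 0.856)
continuing one RK4 step at a time; state shown every 25 steps (Δt=0.25):
t=0.250: state=(1.615, -0.849)
t=0.500: state=(1.193, -2.466)
t=0.750: state=(0.442, -3.350)
t=1.000: state=(-0.362, -2.840)
t=1.250: state=(-0.890, -1.292)
t=1.500: state=(-0.998, 0.399)
t=1.750: state=(-0.722, 1.710)
t=2.000: state=(-0.209, 2.233)
t=2.250: state=(0.309, 1.754)
t=2.500: state=(0.614, 0.636)
t=2.750: state=(0.623, -0.537)
t=3.000: state=(0.378, -1.325)
t=3.250: state=(0.016, -1.454)
t=3.500: state=(-0.295, -0.946)
t=3.750: state=(-0.431, -0.129)
t=4.000: state=(-0.366, 0.609)
t=4.250: state=(-0.158, 0.980)
t=4.500: state=(0.084, 0.878)
t=4.750: state=(0.251, 0.418)
t=5.000: state=(0.285, -0.143)
t=5.250: state=(0.192, -0.554)
t=5.500: state=(0.033, -0.666)
t=5.750: state=(-0.115, -0.475)
t=6.000: state=(-0.190, -0.112)
t=6.250: state=(-0.172, 0.239)
t=6.500: state=(-0.084, 0.433)
t=6.590: state=(-0.044, 0.449)
largest grid value and its neighbours: omega(1.990)=2.23137, omega(2.000)=2.23270, omega(2.010)=2.23233
parabola through these three points peaks at t≈2.003 with omega≈2.23277

max omega = 2.233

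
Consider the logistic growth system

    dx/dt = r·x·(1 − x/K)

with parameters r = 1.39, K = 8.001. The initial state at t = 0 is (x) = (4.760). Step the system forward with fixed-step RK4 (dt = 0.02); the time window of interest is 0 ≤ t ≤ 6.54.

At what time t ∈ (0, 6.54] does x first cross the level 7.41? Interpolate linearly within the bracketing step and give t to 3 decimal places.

t = 1.543

t=0.000: state=(4.760)
step 1 (dt=0.02): k1=(2.680), k2=(2.673), k3=(2.673), k4=(2.666); state += dt/6·(k1+2k2+2k3+k4)
t=0.020: state=(4.813)
t=0.040: state=(4.867)
t=0.060: state=(4.919)
continuing one RK4 step at a time; state shown every 25 steps (Δt=0.5):
t=0.500: state=(5.972)
t=1.000: state=(6.841)
t=1.500: state=(7.377)
t=1.540: state=(7.408)
next step: t=1.560: state=(7.423) — x has crossed 7.41
linear interpolation between t=1.540 (7.40791) and t=1.560 (7.42300) → t≈1.543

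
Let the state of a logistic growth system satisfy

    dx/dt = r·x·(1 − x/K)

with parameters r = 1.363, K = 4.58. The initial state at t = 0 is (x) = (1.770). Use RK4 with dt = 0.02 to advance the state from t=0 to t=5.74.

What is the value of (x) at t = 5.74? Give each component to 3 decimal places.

(x) = (4.577)

t=0.000: state=(1.770)
step 1 (dt=0.02): k1=(1.480), k2=(1.485), k3=(1.485), k4=(1.489); state += dt/6·(k1+2k2+2k3+k4)
t=0.020: state=(1.800)
t=0.040: state=(1.830)
t=0.060: state=(1.860)
continuing one RK4 step at a time; state shown every 10 steps (Δt=0.2):
t=0.200: state=(2.074)
t=0.400: state=(2.385)
t=0.600: state=(2.693)
t=0.800: state=(2.987)
t=1.000: state=(3.257)
t=1.200: state=(3.498)
t=1.400: state=(3.707)
t=1.600: state=(3.884)
t=1.800: state=(4.030)
t=2.000: state=(4.149)
t=2.200: state=(4.244)
t=2.400: state=(4.320)
t=2.600: state=(4.379)
t=2.800: state=(4.425)
t=3.000: state=(4.461)
t=3.200: state=(4.489)
t=3.400: state=(4.510)
t=3.600: state=(4.527)
t=3.800: state=(4.539)
t=4.000: state=(4.549)
t=4.200: state=(4.556)
t=4.400: state=(4.562)
t=4.600: state=(4.566)
t=4.800: state=(4.570)
t=5.000: state=(4.572)
t=5.200: state=(4.574)
t=5.400: state=(4.575)
t=5.600: state=(4.576)
t=5.740: state=(4.577)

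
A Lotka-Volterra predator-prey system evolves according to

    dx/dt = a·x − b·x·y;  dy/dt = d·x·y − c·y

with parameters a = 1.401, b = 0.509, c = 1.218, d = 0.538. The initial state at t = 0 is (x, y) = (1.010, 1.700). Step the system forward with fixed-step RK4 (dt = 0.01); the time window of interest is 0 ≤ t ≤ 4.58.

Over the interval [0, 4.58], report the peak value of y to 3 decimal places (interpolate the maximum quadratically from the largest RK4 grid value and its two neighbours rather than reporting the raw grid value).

t=0.000: state=(1.010, 1.700)
step 1 (dt=0.01): k1=(0.541, -1.147), k2=(0.545, -1.141), k3=(0.545, -1.141), k4=(0.550, -1.134); state += dt/6·(k1+2k2+2k3+k4)
t=0.010: state=(1.015, 1.689)
t=0.020: state=(1.021, 1.677)
t=0.030: state=(1.027, 1.666)
continuing one RK4 step at a time; state shown every 20 steps (Δt=0.2):
t=0.200: state=(1.136, 1.495)
t=0.400: state=(1.303, 1.336)
t=0.600: state=(1.514, 1.218)
t=0.800: state=(1.778, 1.139)
t=1.000: state=(2.101, 1.099)
t=1.200: state=(2.486, 1.102)
t=1.400: state=(2.934, 1.156)
t=1.600: state=(3.434, 1.275)
t=1.800: state=(3.952, 1.487)
t=2.000: state=(4.423, 1.831)
t=2.200: state=(4.738, 2.354)
t=2.400: state=(4.762, 3.086)
t=2.600: state=(4.403, 3.974)
t=2.800: state=(3.717, 4.832)
t=3.000: state=(2.911, 5.410)
t=3.200: state=(2.195, 5.573)
t=3.400: state=(1.660, 5.366)
t=3.600: state=(1.300, 4.925)
t=3.800: state=(1.071, 4.381)
t=4.000: state=(0.933, 3.822)
t=4.200: state=(0.860, 3.298)
t=4.400: state=(0.834, 2.830)
t=4.580: state=(0.842, 2.465)
largest grid value and its neighbours: y(3.170)=5.57480, y(3.180)=5.57514, y(3.190)=5.57451
parabola through these three points peaks at t≈3.179 with y≈5.57515

max y = 5.575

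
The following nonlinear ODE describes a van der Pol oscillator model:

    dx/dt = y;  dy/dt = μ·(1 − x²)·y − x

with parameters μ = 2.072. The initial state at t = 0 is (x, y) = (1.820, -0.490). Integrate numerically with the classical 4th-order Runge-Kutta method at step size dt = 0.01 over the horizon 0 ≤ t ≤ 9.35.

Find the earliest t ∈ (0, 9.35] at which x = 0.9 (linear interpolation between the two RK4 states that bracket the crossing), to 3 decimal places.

t = 1.592

t=0.000: state=(1.820, -0.490)
step 1 (dt=0.01): k1=(-0.490, 0.528), k2=(-0.487, 0.509), k3=(-0.487, 0.509), k4=(-0.485, 0.490); state += dt/6·(k1+2k2+2k3+k4)
t=0.010: state=(1.815, -0.485)
t=0.020: state=(1.810, -0.480)
t=0.030: state=(1.806, -0.476)
continuing one RK4 step at a time; state shown every 50 steps (Δt=0.5):
t=0.500: state=(1.597, -0.453)
t=1.000: state=(1.343, -0.579)
t=1.500: state=(0.987, -0.897)
t=1.590: state=(0.902, -1.000)
next step: t=1.600: state=(0.892, -1.014) — x has crossed 0.9
linear interpolation between t=1.590 (0.90225) and t=1.600 (0.89218) → t≈1.592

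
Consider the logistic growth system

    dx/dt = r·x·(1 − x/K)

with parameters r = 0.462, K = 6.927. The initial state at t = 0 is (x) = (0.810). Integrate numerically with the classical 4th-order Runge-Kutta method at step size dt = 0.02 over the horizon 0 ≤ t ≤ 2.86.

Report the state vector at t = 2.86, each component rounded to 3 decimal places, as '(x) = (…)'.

t=0.000: state=(0.810)
step 1 (dt=0.02): k1=(0.330), k2=(0.332), k3=(0.332), k4=(0.333); state += dt/6·(k1+2k2+2k3+k4)
t=0.020: state=(0.817)
t=0.040: state=(0.823)
t=0.060: state=(0.830)
continuing one RK4 step at a time; state shown every 5 steps (Δt=0.1):
t=0.100: state=(0.844)
t=0.200: state=(0.878)
t=0.300: state=(0.915)
t=0.400: state=(0.952)
t=0.500: state=(0.990)
t=0.600: state=(1.030)
t=0.700: state=(1.071)
t=0.800: state=(1.114)
t=0.900: state=(1.158)
t=1.000: state=(1.203)
t=1.100: state=(1.250)
t=1.200: state=(1.298)
t=1.300: state=(1.347)
t=1.400: state=(1.398)
t=1.500: state=(1.450)
t=1.600: state=(1.504)
t=1.700: state=(1.559)
t=1.800: state=(1.616)
t=1.900: state=(1.673)
t=2.000: state=(1.733)
t=2.100: state=(1.794)
t=2.200: state=(1.856)
t=2.300: state=(1.919)
t=2.400: state=(1.984)
t=2.500: state=(2.050)
t=2.600: state=(2.117)
t=2.700: state=(2.186)
t=2.800: state=(2.255)
t=2.860: state=(2.298)

(x) = (2.298)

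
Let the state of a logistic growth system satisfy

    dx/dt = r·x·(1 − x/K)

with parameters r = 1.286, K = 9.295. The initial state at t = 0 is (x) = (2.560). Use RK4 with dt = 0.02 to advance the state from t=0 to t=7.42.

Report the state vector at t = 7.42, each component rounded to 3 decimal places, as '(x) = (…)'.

(x) = (9.293)

t=0.000: state=(2.560)
step 1 (dt=0.02): k1=(2.385), k2=(2.399), k3=(2.399), k4=(2.413); state += dt/6·(k1+2k2+2k3+k4)
t=0.020: state=(2.608)
t=0.040: state=(2.657)
t=0.060: state=(2.706)
continuing one RK4 step at a time; state shown every 25 steps (Δt=0.5):
t=0.500: state=(3.900)
t=1.000: state=(5.382)
t=1.500: state=(6.725)
t=2.000: state=(7.740)
t=2.500: state=(8.407)
t=3.000: state=(8.806)
t=3.500: state=(9.031)
t=4.000: state=(9.154)
t=4.500: state=(9.221)
t=5.000: state=(9.256)
t=5.500: state=(9.274)
t=6.000: state=(9.284)
t=6.500: state=(9.289)
t=7.000: state=(9.292)
t=7.420: state=(9.293)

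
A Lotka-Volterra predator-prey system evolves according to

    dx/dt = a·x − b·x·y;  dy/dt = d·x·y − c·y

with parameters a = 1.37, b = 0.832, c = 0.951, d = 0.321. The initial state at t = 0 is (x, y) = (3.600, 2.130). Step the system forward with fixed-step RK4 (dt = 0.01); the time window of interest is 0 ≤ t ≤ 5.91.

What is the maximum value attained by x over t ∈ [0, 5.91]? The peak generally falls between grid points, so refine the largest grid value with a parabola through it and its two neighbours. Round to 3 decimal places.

t=0.000: state=(3.600, 2.130)
step 1 (dt=0.01): k1=(-1.448, 0.436), k2=(-1.451, 0.431), k3=(-1.451, 0.431), k4=(-1.455, 0.427); state += dt/6·(k1+2k2+2k3+k4)
t=0.010: state=(3.585, 2.134)
t=0.020: state=(3.571, 2.139)
t=0.030: state=(3.556, 2.143)
continuing one RK4 step at a time; state shown every 20 steps (Δt=0.2):
t=0.200: state=(3.301, 2.198)
t=0.400: state=(3.003, 2.225)
t=0.600: state=(2.730, 2.211)
t=0.800: state=(2.494, 2.161)
t=1.000: state=(2.304, 2.084)
t=1.200: state=(2.159, 1.988)
t=1.400: state=(2.058, 1.881)
t=1.600: state=(1.997, 1.771)
t=1.800: state=(1.974, 1.663)
t=2.000: state=(1.986, 1.561)
t=2.200: state=(2.030, 1.468)
t=2.400: state=(2.106, 1.386)
t=2.600: state=(2.213, 1.316)
t=2.800: state=(2.349, 1.259)
t=3.000: state=(2.515, 1.217)
t=3.200: state=(2.708, 1.190)
t=3.400: state=(2.925, 1.179)
t=3.600: state=(3.161, 1.185)
t=3.800: state=(3.408, 1.209)
t=4.000: state=(3.652, 1.254)
t=4.200: state=(3.879, 1.321)
t=4.400: state=(4.066, 1.410)
t=4.600: state=(4.192, 1.520)
t=4.800: state=(4.237, 1.648)
t=5.000: state=(4.188, 1.786)
t=5.200: state=(4.045, 1.925)
t=5.400: state=(3.821, 2.049)
t=5.600: state=(3.543, 2.146)
t=5.800: state=(3.242, 2.206)
t=5.910: state=(3.078, 2.222)
largest grid value and its neighbours: x(4.790)=4.23691, x(4.800)=4.23699, x(4.810)=4.23683
parabola through these three points peaks at t≈4.798 with x≈4.23699

max x = 4.237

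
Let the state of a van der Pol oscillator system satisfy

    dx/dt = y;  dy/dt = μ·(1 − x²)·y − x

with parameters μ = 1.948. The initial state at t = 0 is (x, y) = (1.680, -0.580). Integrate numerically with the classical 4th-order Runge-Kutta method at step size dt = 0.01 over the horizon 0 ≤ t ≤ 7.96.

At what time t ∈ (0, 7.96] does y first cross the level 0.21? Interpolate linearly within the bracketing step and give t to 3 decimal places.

t=0.000: state=(1.680, -0.580)
step 1 (dt=0.01): k1=(-0.580, 0.379), k2=(-0.578, 0.364), k3=(-0.578, 0.365), k4=(-0.576, 0.350); state += dt/6·(k1+2k2+2k3+k4)
t=0.010: state=(1.674, -0.576)
t=0.020: state=(1.668, -0.573)
t=0.030: state=(1.663, -0.570)
continuing one RK4 step at a time; state shown every 50 steps (Δt=0.5):
t=0.500: state=(1.399, -0.596)
t=1.000: state=(1.045, -0.866)
t=1.500: state=(0.438, -1.751)
t=2.000: state=(-0.978, -3.759)
t=2.500: state=(-2.008, -0.288)
t=2.760: state=(-2.002, 0.205)
next step: t=2.770: state=(-2.000, 0.213) — y has crossed 0.21
linear interpolation between t=2.760 (0.20546) and t=2.770 (0.21322) → t≈2.766

t = 2.766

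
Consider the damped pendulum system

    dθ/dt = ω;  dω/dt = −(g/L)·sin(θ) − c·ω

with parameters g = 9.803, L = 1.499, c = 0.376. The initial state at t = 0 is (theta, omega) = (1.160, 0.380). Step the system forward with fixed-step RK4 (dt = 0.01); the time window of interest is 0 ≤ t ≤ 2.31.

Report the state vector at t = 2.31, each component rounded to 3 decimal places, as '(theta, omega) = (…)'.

(theta, omega) = (0.429, 1.451)

t=0.000: state=(1.160, 0.380)
step 1 (dt=0.01): k1=(0.380, -6.138), k2=(0.349, -6.132), k3=(0.349, -6.132), k4=(0.319, -6.125); state += dt/6·(k1+2k2+2k3+k4)
t=0.010: state=(1.163, 0.319)
t=0.020: state=(1.166, 0.258)
t=0.030: state=(1.169, 0.197)
continuing one RK4 step at a time; state shown every 10 steps (Δt=0.1):
t=0.100: state=(1.168, -0.225)
t=0.200: state=(1.116, -0.801)
t=0.300: state=(1.009, -1.333)
t=0.400: state=(0.852, -1.799)
t=0.500: state=(0.652, -2.172)
t=0.600: state=(0.421, -2.420)
t=0.700: state=(0.173, -2.518)
t=0.800: state=(-0.077, -2.455)
t=0.900: state=(-0.313, -2.239)
t=1.000: state=(-0.520, -1.895)
t=1.100: state=(-0.689, -1.458)
t=1.200: state=(-0.810, -0.966)
t=1.300: state=(-0.881, -0.448)
t=1.400: state=(-0.900, 0.069)
t=1.500: state=(-0.868, 0.565)
t=1.600: state=(-0.788, 1.018)
t=1.700: state=(-0.666, 1.408)
t=1.800: state=(-0.509, 1.713)
t=1.900: state=(-0.327, 1.911)
t=2.000: state=(-0.131, 1.986)
t=2.100: state=(0.066, 1.933)
t=2.200: state=(0.251, 1.759)
t=2.300: state=(0.414, 1.483)
t=2.310: state=(0.429, 1.451)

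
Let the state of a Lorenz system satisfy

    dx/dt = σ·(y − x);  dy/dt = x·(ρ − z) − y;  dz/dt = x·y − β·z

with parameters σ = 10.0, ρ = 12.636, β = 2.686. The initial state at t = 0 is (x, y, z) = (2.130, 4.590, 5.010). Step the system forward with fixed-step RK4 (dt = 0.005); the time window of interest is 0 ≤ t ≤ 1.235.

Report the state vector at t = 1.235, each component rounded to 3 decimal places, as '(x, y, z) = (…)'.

(x, y, z) = (7.347, 8.515, 11.293)

t=0.000: state=(2.130, 4.590, 5.010)
step 1 (dt=0.005): k1=(24.600, 11.653, -3.680), k2=(24.276, 12.113, -3.309), k3=(24.296, 12.104, -3.313), k4=(23.990, 12.557, -2.942); state += dt/6·(k1+2k2+2k3+k4)
t=0.005: state=(2.251, 4.651, 4.993)
t=0.010: state=(2.370, 4.716, 4.981)
t=0.015: state=(2.486, 4.785, 4.971)
continuing one RK4 step at a time; state shown every 10 steps (Δt=0.05):
t=0.050: state=(3.253, 5.378, 5.015)
t=0.100: state=(4.318, 6.489, 5.441)
t=0.150: state=(5.444, 7.777, 6.395)
t=0.200: state=(6.632, 9.010, 7.982)
t=0.250: state=(7.761, 9.822, 10.185)
t=0.300: state=(8.602, 9.808, 12.715)
t=0.350: state=(8.889, 8.782, 14.973)
t=0.400: state=(8.488, 7.028, 16.334)
t=0.450: state=(7.508, 5.157, 16.562)
t=0.500: state=(6.250, 3.679, 15.889)
t=0.550: state=(5.024, 2.756, 14.726)
t=0.600: state=(4.022, 2.303, 13.401)
t=0.650: state=(3.309, 2.169, 12.093)
t=0.700: state=(2.870, 2.235, 10.887)
t=0.750: state=(2.659, 2.433, 9.818)
t=0.800: state=(2.631, 2.737, 8.902)
t=0.850: state=(2.756, 3.144, 8.152)
t=0.900: state=(3.015, 3.662, 7.586)
t=0.950: state=(3.402, 4.304, 7.230)
t=1.000: state=(3.916, 5.070, 7.124)
t=1.050: state=(4.554, 5.944, 7.322)
t=1.100: state=(5.297, 6.868, 7.883)
t=1.150: state=(6.103, 7.725, 8.849)
t=1.200: state=(6.883, 8.339, 10.196)
t=1.235: state=(7.347, 8.515, 11.293)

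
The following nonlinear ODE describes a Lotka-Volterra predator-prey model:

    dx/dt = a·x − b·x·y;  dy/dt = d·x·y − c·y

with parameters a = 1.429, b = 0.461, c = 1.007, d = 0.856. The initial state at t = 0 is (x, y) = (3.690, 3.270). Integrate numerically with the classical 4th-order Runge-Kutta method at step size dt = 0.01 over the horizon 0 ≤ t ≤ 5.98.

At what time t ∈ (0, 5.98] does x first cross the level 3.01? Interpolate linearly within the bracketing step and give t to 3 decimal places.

t=0.000: state=(3.690, 3.270)
step 1 (dt=0.01): k1=(-0.290, 7.036), k2=(-0.349, 7.107), k3=(-0.350, 7.107), k4=(-0.410, 7.179); state += dt/6·(k1+2k2+2k3+k4)
t=0.010: state=(3.687, 3.341)
t=0.020: state=(3.682, 3.414)
t=0.030: state=(3.676, 3.487)
continuing one RK4 step at a time; state shown every 20 steps (Δt=0.2):
t=0.200: state=(3.377, 4.932)
t=0.300: state=(3.037, 5.872)
next step: t=0.310: state=(2.997, 5.965) — x has crossed 3.01
linear interpolation between t=0.300 (3.03669) and t=0.310 (2.99748) → t≈0.307

t = 0.307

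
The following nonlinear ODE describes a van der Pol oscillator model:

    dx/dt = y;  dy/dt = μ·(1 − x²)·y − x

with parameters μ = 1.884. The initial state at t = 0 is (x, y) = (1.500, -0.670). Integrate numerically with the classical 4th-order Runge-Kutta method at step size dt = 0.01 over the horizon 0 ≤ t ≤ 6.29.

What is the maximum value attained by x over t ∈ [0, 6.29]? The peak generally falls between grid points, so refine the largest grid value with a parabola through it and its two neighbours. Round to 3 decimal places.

max x = 2.019

t=0.000: state=(1.500, -0.670)
step 1 (dt=0.01): k1=(-0.670, 0.078), k2=(-0.670, 0.068), k3=(-0.670, 0.068), k4=(-0.669, 0.058); state += dt/6·(k1+2k2+2k3+k4)
t=0.010: state=(1.493, -0.669)
t=0.020: state=(1.487, -0.669)
t=0.030: state=(1.480, -0.669)
continuing one RK4 step at a time; state shown every 25 steps (Δt=0.25):
t=0.250: state=(1.330, -0.703)
t=0.500: state=(1.141, -0.824)
t=0.750: state=(0.909, -1.057)
t=1.000: state=(0.596, -1.498)
t=1.250: state=(0.127, -2.346)
t=1.500: state=(-0.612, -3.538)
t=1.750: state=(-1.494, -2.983)
t=2.000: state=(-1.954, -0.814)
t=2.250: state=(-2.023, 0.070)
t=2.500: state=(-1.973, 0.286)
t=2.750: state=(-1.892, 0.352)
t=3.000: state=(-1.798, 0.392)
t=3.250: state=(-1.696, 0.431)
t=3.500: state=(-1.582, 0.480)
t=3.750: state=(-1.454, 0.546)
t=4.000: state=(-1.307, 0.639)
t=4.250: state=(-1.131, 0.783)
t=4.500: state=(-0.908, 1.021)
t=4.750: state=(-0.604, 1.452)
t=5.000: state=(-0.149, 2.271)
t=5.250: state=(0.568, 3.460)
t=5.500: state=(1.449, 3.070)
t=5.750: state=(1.937, 0.903)
t=6.000: state=(2.018, -0.045)
t=6.250: state=(1.971, -0.280)
t=6.290: state=(1.960, -0.296)
largest grid value and its neighbours: x(5.970)=2.01899, x(5.980)=2.01901, x(5.990)=2.01884
parabola through these three points peaks at t≈5.976 with x≈2.01902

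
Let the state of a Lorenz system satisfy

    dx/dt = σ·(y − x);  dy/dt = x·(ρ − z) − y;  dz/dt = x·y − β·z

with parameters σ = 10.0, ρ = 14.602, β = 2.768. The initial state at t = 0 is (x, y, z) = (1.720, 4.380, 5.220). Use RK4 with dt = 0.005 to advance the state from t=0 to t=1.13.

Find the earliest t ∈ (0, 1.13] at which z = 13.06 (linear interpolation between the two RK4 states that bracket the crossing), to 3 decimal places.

t = 0.277

t=0.000: state=(1.720, 4.380, 5.220)
step 1 (dt=0.005): k1=(26.600, 11.757, -6.915), k2=(26.229, 12.382, -6.524), k3=(26.254, 12.370, -6.528), k4=(25.906, 12.987, -6.136); state += dt/6·(k1+2k2+2k3+k4)
t=0.005: state=(1.851, 4.442, 5.187)
t=0.010: state=(1.979, 4.510, 5.159)
t=0.015: state=(2.104, 4.584, 5.134)
continuing one RK4 step at a time; state shown every 10 steps (Δt=0.05):
t=0.050: state=(2.935, 5.253, 5.075)
t=0.100: state=(4.123, 6.613, 5.402)
t=0.150: state=(5.460, 8.330, 6.383)
t=0.200: state=(6.979, 10.141, 8.262)
t=0.250: state=(8.541, 11.507, 11.168)
t=0.275: state=(9.236, 11.783, 12.933)
next step: t=0.280: state=(9.360, 11.793, 13.299) — z has crossed 13.06
linear interpolation between t=0.275 (12.93260) and t=0.280 (13.29920) → t≈0.277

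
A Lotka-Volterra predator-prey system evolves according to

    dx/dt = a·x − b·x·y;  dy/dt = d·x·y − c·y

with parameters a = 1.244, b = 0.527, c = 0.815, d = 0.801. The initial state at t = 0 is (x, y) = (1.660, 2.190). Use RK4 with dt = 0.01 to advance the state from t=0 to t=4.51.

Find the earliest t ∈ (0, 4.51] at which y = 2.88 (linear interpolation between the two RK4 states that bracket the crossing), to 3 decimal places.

t=0.000: state=(1.660, 2.190)
step 1 (dt=0.01): k1=(0.149, 1.127), k2=(0.144, 1.131), k3=(0.144, 1.131), k4=(0.139, 1.135); state += dt/6·(k1+2k2+2k3+k4)
t=0.010: state=(1.661, 2.201)
t=0.020: state=(1.663, 2.213)
t=0.030: state=(1.664, 2.224)
continuing one RK4 step at a time; state shown every 20 steps (Δt=0.2):
t=0.200: state=(1.669, 2.431)
t=0.400: state=(1.634, 2.692)
t=0.540: state=(1.584, 2.877)
next step: t=0.550: state=(1.580, 2.891) — y has crossed 2.88
linear interpolation between t=0.540 (2.87747) and t=0.550 (2.89051) → t≈0.542

t = 0.542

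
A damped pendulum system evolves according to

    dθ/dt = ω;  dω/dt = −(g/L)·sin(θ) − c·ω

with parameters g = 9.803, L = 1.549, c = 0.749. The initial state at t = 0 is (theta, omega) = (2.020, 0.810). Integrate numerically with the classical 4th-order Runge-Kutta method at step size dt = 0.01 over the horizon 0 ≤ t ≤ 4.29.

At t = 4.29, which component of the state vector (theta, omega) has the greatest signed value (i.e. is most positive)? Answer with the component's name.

largest component: omega

t=0.000: state=(2.020, 0.810)
step 1 (dt=0.01): k1=(0.810, -6.307), k2=(0.778, -6.273), k3=(0.779, -6.273), k4=(0.747, -6.239); state += dt/6·(k1+2k2+2k3+k4)
t=0.010: state=(2.028, 0.747)
t=0.020: state=(2.035, 0.685)
t=0.030: state=(2.041, 0.624)
continuing one RK4 step at a time; state shown every 20 steps (Δt=0.2):
t=0.200: state=(2.064, -0.339)
t=0.400: state=(1.892, -1.363)
t=0.600: state=(1.522, -2.329)
t=0.800: state=(0.973, -3.108)
t=1.000: state=(0.314, -3.364)
t=1.200: state=(-0.322, -2.873)
t=1.400: state=(-0.798, -1.831)
t=1.600: state=(-1.044, -0.627)
t=1.800: state=(-1.055, 0.491)
t=2.000: state=(-0.862, 1.391)
t=2.200: state=(-0.521, 1.948)
t=2.400: state=(-0.114, 2.038)
t=2.600: state=(0.262, 1.655)
t=2.800: state=(0.527, 0.959)
t=3.000: state=(0.639, 0.164)
t=3.200: state=(0.598, -0.551)
t=3.400: state=(0.432, -1.059)
t=3.600: state=(0.194, -1.274)
t=3.800: state=(-0.056, -1.172)
t=4.000: state=(-0.258, -0.816)
t=4.200: state=(-0.373, -0.327)
t=4.290: state=(-0.392, -0.099)
compare at T: theta=-0.392, omega=-0.099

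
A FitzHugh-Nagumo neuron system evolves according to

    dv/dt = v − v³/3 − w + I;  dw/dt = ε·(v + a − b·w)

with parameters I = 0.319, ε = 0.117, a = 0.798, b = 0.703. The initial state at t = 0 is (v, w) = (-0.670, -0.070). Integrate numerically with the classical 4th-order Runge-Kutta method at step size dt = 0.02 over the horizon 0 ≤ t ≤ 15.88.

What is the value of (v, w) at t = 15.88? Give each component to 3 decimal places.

t=0.000: state=(-0.670, -0.070)
step 1 (dt=0.02): k1=(-0.181, 0.021), k2=(-0.182, 0.021), k3=(-0.182, 0.021), k4=(-0.183, 0.020); state += dt/6·(k1+2k2+2k3+k4)
t=0.020: state=(-0.674, -0.070)
t=0.040: state=(-0.677, -0.069)
t=0.060: state=(-0.681, -0.069)
continuing one RK4 step at a time; state shown every 50 steps (Δt=1):
t=1.000: state=(-0.905, -0.063)
t=2.000: state=(-1.173, -0.085)
t=3.000: state=(-1.334, -0.131)
t=4.000: state=(-1.376, -0.184)
t=5.000: state=(-1.360, -0.234)
t=6.000: state=(-1.321, -0.277)
t=7.000: state=(-1.276, -0.311)
t=8.000: state=(-1.229, -0.337)
t=9.000: state=(-1.184, -0.357)
t=10.000: state=(-1.140, -0.369)
t=11.000: state=(-1.100, -0.376)
t=12.000: state=(-1.063, -0.378)
t=13.000: state=(-1.031, -0.376)
t=14.000: state=(-1.004, -0.371)
t=15.000: state=(-0.984, -0.364)
t=15.880: state=(-0.973, -0.356)

(v, w) = (-0.973, -0.356)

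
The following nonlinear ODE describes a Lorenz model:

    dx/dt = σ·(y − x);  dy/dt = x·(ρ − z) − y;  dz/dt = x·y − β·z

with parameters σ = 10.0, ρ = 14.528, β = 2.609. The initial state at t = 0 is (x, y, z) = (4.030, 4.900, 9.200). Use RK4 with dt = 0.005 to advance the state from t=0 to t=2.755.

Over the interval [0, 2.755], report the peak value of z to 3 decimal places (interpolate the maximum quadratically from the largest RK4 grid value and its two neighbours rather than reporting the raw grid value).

t=0.000: state=(4.030, 4.900, 9.200)
step 1 (dt=0.005): k1=(8.700, 16.572, -4.256), k2=(8.897, 16.689, -3.954), k3=(8.895, 16.689, -3.952), k4=(9.090, 16.806, -3.646); state += dt/6·(k1+2k2+2k3+k4)
t=0.005: state=(4.074, 4.983, 9.180)
t=0.010: state=(4.121, 5.068, 9.164)
t=0.015: state=(4.169, 5.154, 9.150)
continuing one RK4 step at a time; state shown every 20 steps (Δt=0.1):
t=0.100: state=(5.245, 6.754, 9.474)
t=0.200: state=(6.882, 8.507, 11.461)
t=0.300: state=(8.104, 8.705, 14.726)
t=0.400: state=(7.829, 6.715, 16.910)
t=0.500: state=(6.256, 4.487, 16.456)
t=0.600: state=(4.714, 3.520, 14.529)
t=0.700: state=(3.948, 3.600, 12.498)
t=0.800: state=(3.965, 4.319, 10.977)
t=0.900: state=(4.608, 5.519, 10.300)
t=1.000: state=(5.723, 6.989, 10.800)
t=1.100: state=(6.967, 8.064, 12.616)
t=1.200: state=(7.640, 7.773, 14.962)
t=1.300: state=(7.175, 6.188, 16.149)
t=1.400: state=(5.962, 4.692, 15.543)
t=1.500: state=(4.892, 4.095, 14.010)
t=1.600: state=(4.424, 4.281, 12.466)
t=1.700: state=(4.575, 4.999, 11.415)
t=1.800: state=(5.222, 6.060, 11.175)
t=1.900: state=(6.158, 7.126, 11.946)
t=2.000: state=(6.986, 7.577, 13.542)
t=2.100: state=(7.186, 6.961, 15.058)
t=2.200: state=(6.599, 5.738, 15.469)
t=2.300: state=(5.683, 4.816, 14.728)
t=2.400: state=(5.006, 4.559, 13.503)
t=2.500: state=(4.813, 4.870, 12.406)
t=2.600: state=(5.090, 5.567, 11.815)
t=2.700: state=(5.706, 6.422, 11.960)
t=2.755: state=(6.107, 6.830, 12.372)
largest grid value and its neighbours: z(0.425)=17.03029, z(0.430)=17.03311, z(0.435)=17.02917
parabola through these three points peaks at t≈0.430 with z≈17.03314

max z = 17.033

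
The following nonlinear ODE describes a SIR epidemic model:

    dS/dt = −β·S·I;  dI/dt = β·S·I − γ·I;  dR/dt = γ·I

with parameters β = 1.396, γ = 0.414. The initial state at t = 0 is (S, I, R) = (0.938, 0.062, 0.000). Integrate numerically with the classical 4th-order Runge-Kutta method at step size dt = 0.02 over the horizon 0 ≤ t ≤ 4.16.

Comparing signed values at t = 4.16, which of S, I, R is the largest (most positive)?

t=0.000: state=(0.938, 0.062, 0.000)
step 1 (dt=0.02): k1=(-0.081, 0.056, 0.026), k2=(-0.082, 0.056, 0.026), k3=(-0.082, 0.056, 0.026), k4=(-0.083, 0.056, 0.026); state += dt/6·(k1+2k2+2k3+k4)
t=0.020: state=(0.936, 0.063, 0.001)
t=0.040: state=(0.935, 0.064, 0.001)
t=0.060: state=(0.933, 0.065, 0.002)
continuing one RK4 step at a time; state shown every 10 steps (Δt=0.2):
t=0.200: state=(0.920, 0.074, 0.006)
t=0.400: state=(0.900, 0.088, 0.012)
t=0.600: state=(0.876, 0.104, 0.020)
t=0.800: state=(0.849, 0.121, 0.030)
t=1.000: state=(0.819, 0.141, 0.040)
t=1.200: state=(0.785, 0.162, 0.053)
t=1.400: state=(0.748, 0.185, 0.067)
t=1.600: state=(0.708, 0.209, 0.084)
t=1.800: state=(0.665, 0.233, 0.102)
t=2.000: state=(0.621, 0.257, 0.122)
t=2.200: state=(0.577, 0.279, 0.144)
t=2.400: state=(0.532, 0.300, 0.168)
t=2.600: state=(0.488, 0.318, 0.194)
t=2.800: state=(0.445, 0.334, 0.221)
t=3.000: state=(0.405, 0.346, 0.249)
t=3.200: state=(0.367, 0.355, 0.278)
t=3.400: state=(0.332, 0.360, 0.308)
t=3.600: state=(0.300, 0.362, 0.338)
t=3.800: state=(0.272, 0.361, 0.368)
t=4.000: state=(0.246, 0.357, 0.397)
t=4.160: state=(0.227, 0.352, 0.421)
compare at T: S=0.227, I=0.352, R=0.421

largest component: R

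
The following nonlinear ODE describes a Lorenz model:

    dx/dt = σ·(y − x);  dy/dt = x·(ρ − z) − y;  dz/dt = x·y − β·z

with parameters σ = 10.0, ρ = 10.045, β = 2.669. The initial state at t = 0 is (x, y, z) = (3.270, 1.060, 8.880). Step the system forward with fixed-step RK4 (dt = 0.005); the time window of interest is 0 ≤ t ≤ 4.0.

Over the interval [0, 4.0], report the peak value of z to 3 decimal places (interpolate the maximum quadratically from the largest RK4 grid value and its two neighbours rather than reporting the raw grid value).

max z = 12.226

t=0.000: state=(3.270, 1.060, 8.880)
step 1 (dt=0.005): k1=(-22.100, 2.750, -20.235), k2=(-21.479, 2.841, -20.136), k3=(-21.492, 2.842, -20.134), k4=(-20.883, 2.929, -20.035); state += dt/6·(k1+2k2+2k3+k4)
t=0.005: state=(3.163, 1.074, 8.779)
t=0.010: state=(3.061, 1.089, 8.680)
t=0.015: state=(2.965, 1.105, 8.581)
continuing one RK4 step at a time; state shown every 40 steps (Δt=0.2):
t=0.200: state=(1.834, 1.964, 5.689)
t=0.400: state=(2.871, 3.754, 4.359)
t=0.600: state=(5.326, 6.782, 6.066)
t=0.800: state=(7.156, 7.019, 11.172)
t=1.000: state=(5.005, 3.614, 11.514)
t=1.200: state=(3.238, 2.913, 8.574)
t=1.400: state=(3.440, 3.897, 6.705)
t=1.600: state=(4.836, 5.685, 7.070)
t=1.800: state=(6.135, 6.358, 9.648)
t=2.000: state=(5.448, 4.715, 10.760)
t=2.200: state=(4.176, 3.788, 9.287)
t=2.400: state=(4.026, 4.233, 7.889)
t=2.600: state=(4.794, 5.280, 7.903)
t=2.800: state=(5.563, 5.737, 9.238)
t=3.000: state=(5.323, 4.969, 10.024)
t=3.200: state=(4.594, 4.320, 9.347)
t=3.400: state=(4.407, 4.492, 8.471)
t=3.600: state=(4.814, 5.087, 8.397)
t=3.800: state=(5.258, 5.371, 9.098)
t=4.000: state=(5.176, 5.003, 9.582)
largest grid value and its neighbours: z(0.895)=12.22104, z(0.900)=12.22548, z(0.905)=12.22522
parabola through these three points peaks at t≈0.902 with z≈12.22594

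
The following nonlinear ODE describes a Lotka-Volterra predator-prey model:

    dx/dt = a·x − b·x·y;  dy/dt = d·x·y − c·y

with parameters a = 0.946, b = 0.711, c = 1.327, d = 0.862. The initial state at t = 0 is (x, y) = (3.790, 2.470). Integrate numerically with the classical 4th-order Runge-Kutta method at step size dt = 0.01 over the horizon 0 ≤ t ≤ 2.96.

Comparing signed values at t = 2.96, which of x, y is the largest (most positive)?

t=0.000: state=(3.790, 2.470)
step 1 (dt=0.01): k1=(-3.071, 4.792), k2=(-3.122, 4.805), k3=(-3.122, 4.805), k4=(-3.174, 4.817); state += dt/6·(k1+2k2+2k3+k4)
t=0.010: state=(3.759, 2.518)
t=0.020: state=(3.727, 2.566)
t=0.030: state=(3.693, 2.615)
continuing one RK4 step at a time; state shown every 10 steps (Δt=0.1):
t=0.100: state=(3.435, 2.955)
t=0.200: state=(3.010, 3.418)
t=0.300: state=(2.558, 3.805)
t=0.400: state=(2.123, 4.076)
t=0.500: state=(1.737, 4.214)
t=0.600: state=(1.413, 4.224)
t=0.700: state=(1.154, 4.130)
t=0.800: state=(0.951, 3.959)
t=0.900: state=(0.795, 3.737)
t=1.000: state=(0.676, 3.486)
t=1.100: state=(0.585, 3.222)
t=1.200: state=(0.516, 2.959)
t=1.300: state=(0.464, 2.703)
t=1.400: state=(0.425, 2.459)
t=1.500: state=(0.395, 2.231)
t=1.600: state=(0.374, 2.019)
t=1.700: state=(0.358, 1.825)
t=1.800: state=(0.348, 1.647)
t=1.900: state=(0.342, 1.486)
t=2.000: state=(0.340, 1.340)
t=2.100: state=(0.342, 1.209)
t=2.200: state=(0.346, 1.090)
t=2.300: state=(0.353, 0.984)
t=2.400: state=(0.363, 0.889)
t=2.500: state=(0.376, 0.804)
t=2.600: state=(0.392, 0.727)
t=2.700: state=(0.410, 0.659)
t=2.800: state=(0.431, 0.599)
t=2.900: state=(0.455, 0.545)
t=2.960: state=(0.471, 0.515)
compare at T: x=0.471, y=0.515

largest component: y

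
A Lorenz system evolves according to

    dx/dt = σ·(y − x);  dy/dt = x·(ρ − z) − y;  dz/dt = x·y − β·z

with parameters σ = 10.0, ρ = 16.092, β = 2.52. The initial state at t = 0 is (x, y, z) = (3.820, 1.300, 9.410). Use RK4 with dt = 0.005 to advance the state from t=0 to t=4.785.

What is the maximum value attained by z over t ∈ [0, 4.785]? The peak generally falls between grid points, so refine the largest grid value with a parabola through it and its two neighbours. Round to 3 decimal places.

max z = 21.058

t=0.000: state=(3.820, 1.300, 9.410)
step 1 (dt=0.005): k1=(-25.200, 24.225, -18.747), k2=(-23.964, 23.920, -18.483), k3=(-24.003, 23.939, -18.484), k4=(-22.803, 23.646, -18.227); state += dt/6·(k1+2k2+2k3+k4)
t=0.005: state=(3.700, 1.420, 9.318)
t=0.010: state=(3.592, 1.537, 9.228)
t=0.015: state=(3.494, 1.651, 9.140)
continuing one RK4 step at a time; state shown every 40 steps (Δt=0.2):
t=0.200: state=(4.143, 5.889, 7.662)
t=0.400: state=(9.094, 11.275, 14.737)
t=0.600: state=(7.174, 3.863, 20.389)
t=0.800: state=(2.731, 1.929, 13.899)
t=1.000: state=(2.950, 3.805, 9.526)
t=1.200: state=(6.171, 8.496, 10.228)
t=1.400: state=(9.286, 8.692, 19.075)
t=1.600: state=(4.901, 2.761, 17.376)
t=1.800: state=(3.076, 3.200, 11.995)
t=2.000: state=(4.806, 6.380, 10.109)
t=2.200: state=(8.416, 9.655, 15.460)
t=2.400: state=(6.871, 4.682, 18.841)
t=2.600: state=(3.799, 3.250, 14.089)
t=2.800: state=(4.370, 5.379, 11.076)
t=3.000: state=(7.291, 8.813, 13.582)
t=3.200: state=(7.737, 6.402, 18.496)
t=3.400: state=(4.690, 3.692, 15.526)
t=3.600: state=(4.373, 4.956, 12.160)
t=3.800: state=(6.541, 7.891, 12.990)
t=4.000: state=(7.819, 7.287, 17.495)
t=4.200: state=(5.456, 4.314, 16.317)
t=4.400: state=(4.575, 4.832, 13.101)
t=4.600: state=(6.105, 7.206, 12.975)
t=4.785: state=(7.581, 7.698, 16.306)
largest grid value and its neighbours: z(0.545)=21.05402, z(0.550)=21.05783, z(0.555)=21.04682
parabola through these three points peaks at t≈0.549 with z≈21.05826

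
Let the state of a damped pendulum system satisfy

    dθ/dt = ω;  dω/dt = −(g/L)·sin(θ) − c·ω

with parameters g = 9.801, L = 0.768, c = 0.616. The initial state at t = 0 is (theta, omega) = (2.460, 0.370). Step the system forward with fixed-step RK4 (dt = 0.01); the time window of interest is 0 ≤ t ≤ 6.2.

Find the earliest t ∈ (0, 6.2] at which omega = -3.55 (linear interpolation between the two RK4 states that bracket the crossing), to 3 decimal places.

t = 0.453

t=0.000: state=(2.460, 0.370)
step 1 (dt=0.01): k1=(0.370, -8.268), k2=(0.329, -8.224), k3=(0.329, -8.227), k4=(0.288, -8.185); state += dt/6·(k1+2k2+2k3+k4)
t=0.010: state=(2.463, 0.288)
t=0.020: state=(2.466, 0.206)
t=0.030: state=(2.467, 0.126)
continuing one RK4 step at a time; state shown every 25 steps (Δt=0.25):
t=0.250: state=(2.304, -1.631)
t=0.450: state=(1.795, -3.521)
next step: t=0.460: state=(1.759, -3.624) — omega has crossed -3.55
linear interpolation between t=0.450 (-3.52105) and t=0.460 (-3.62395) → t≈0.453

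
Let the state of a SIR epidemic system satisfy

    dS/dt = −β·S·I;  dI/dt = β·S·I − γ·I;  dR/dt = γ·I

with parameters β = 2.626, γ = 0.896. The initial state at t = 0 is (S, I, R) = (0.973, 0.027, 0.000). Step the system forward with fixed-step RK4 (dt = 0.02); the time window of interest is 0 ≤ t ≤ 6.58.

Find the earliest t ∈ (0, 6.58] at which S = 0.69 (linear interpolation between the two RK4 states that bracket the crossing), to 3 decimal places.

t=0.000: state=(0.973, 0.027, 0.000)
step 1 (dt=0.02): k1=(-0.069, 0.045, 0.024), k2=(-0.070, 0.045, 0.025), k3=(-0.070, 0.045, 0.025), k4=(-0.071, 0.046, 0.025); state += dt/6·(k1+2k2+2k3+k4)
t=0.020: state=(0.972, 0.028, 0.000)
t=0.040: state=(0.970, 0.029, 0.001)
t=0.060: state=(0.969, 0.030, 0.002)
continuing one RK4 step at a time; state shown every 25 steps (Δt=0.5):
t=0.500: state=(0.921, 0.060, 0.019)
t=1.000: state=(0.821, 0.121, 0.058)
t=1.420: state=(0.691, 0.192, 0.117)
next step: t=1.440: state=(0.684, 0.196, 0.120) — S has crossed 0.69
linear interpolation between t=1.420 (0.69110) and t=1.440 (0.68409) → t≈1.423

t = 1.423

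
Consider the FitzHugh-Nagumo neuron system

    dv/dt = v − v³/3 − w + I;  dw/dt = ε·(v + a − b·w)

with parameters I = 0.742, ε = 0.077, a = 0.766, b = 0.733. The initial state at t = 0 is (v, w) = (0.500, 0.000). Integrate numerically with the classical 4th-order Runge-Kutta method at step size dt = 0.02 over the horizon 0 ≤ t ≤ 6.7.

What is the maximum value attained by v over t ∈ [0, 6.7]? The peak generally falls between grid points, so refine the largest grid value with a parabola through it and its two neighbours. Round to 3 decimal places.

t=0.000: state=(0.500, 0.000)
step 1 (dt=0.02): k1=(1.200, 0.097), k2=(1.208, 0.098), k3=(1.208, 0.098), k4=(1.216, 0.099); state += dt/6·(k1+2k2+2k3+k4)
t=0.020: state=(0.524, 0.002)
t=0.040: state=(0.549, 0.004)
t=0.060: state=(0.573, 0.006)
continuing one RK4 step at a time; state shown every 25 steps (Δt=0.5):
t=0.500: state=(1.160, 0.060)
t=1.000: state=(1.682, 0.143)
t=1.500: state=(1.880, 0.236)
t=2.000: state=(1.912, 0.331)
t=2.500: state=(1.894, 0.423)
t=3.000: state=(1.864, 0.512)
t=3.500: state=(1.830, 0.597)
t=4.000: state=(1.796, 0.678)
t=4.500: state=(1.760, 0.756)
t=5.000: state=(1.724, 0.830)
t=5.500: state=(1.688, 0.901)
t=6.000: state=(1.651, 0.968)
t=6.500: state=(1.613, 1.032)
t=6.700: state=(1.598, 1.057)
largest grid value and its neighbours: v(1.940)=1.91190, v(1.960)=1.91195, v(1.980)=1.91192
parabola through these three points peaks at t≈1.963 with v≈1.91195

max v = 1.912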